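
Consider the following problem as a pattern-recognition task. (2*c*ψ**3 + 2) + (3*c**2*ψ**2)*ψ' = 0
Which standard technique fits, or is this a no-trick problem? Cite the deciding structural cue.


Diagnosis: the exact-equation method — this form is already the differential of something: the matching mixed partials of 2*c*ψ**3 + 2 and 3*c**2*ψ**2 prove it.


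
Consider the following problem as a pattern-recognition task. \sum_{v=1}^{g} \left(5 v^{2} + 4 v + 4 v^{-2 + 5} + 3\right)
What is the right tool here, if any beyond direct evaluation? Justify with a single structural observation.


Verdict: no special technique — the sum is polynomial through and through; closed forms for each power of v finish it directly.


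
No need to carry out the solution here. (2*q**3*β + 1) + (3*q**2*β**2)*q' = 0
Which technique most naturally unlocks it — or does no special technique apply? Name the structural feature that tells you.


Technique: the exact-equation method — this form is already the differential of something: the matching mixed partials of 2*q**3*β + 1 and 3*q**2*β**2 prove it.


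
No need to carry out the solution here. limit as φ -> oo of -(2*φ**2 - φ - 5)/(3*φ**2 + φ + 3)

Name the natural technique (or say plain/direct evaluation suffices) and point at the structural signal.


Verdict: dominant-term comparison — divide through by the highest power of φ; every lower-order term dies and the dominant terms decide the limit. As a single quotient, the ∞/∞ shape would yield to repeated differentiation as well — the growth comparison gets there in one look.


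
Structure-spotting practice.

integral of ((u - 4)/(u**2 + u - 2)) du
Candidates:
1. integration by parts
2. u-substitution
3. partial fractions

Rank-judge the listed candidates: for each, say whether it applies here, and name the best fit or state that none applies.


Verdict: partial fractions — u**2 + u - 2 splits into linear pieces, so the quotient is a sum of simple fractions — decompose before integrating.
- integration by parts — there is no nonconstant-polynomial-times-kernel split with an exp, sine, cosine (degree-1 argument), or logarithm partner.
- u-substitution — no subexpression of the integrand pairs with its own derivative as a factor — individual terms may offer their own substitutions, but any change of variable covering the whole integral would have to be constructed from outside the expression.
- partial fractions — applicable, and directly so.


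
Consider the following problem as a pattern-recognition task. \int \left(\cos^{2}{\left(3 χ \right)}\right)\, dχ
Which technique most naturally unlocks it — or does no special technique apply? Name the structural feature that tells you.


Method: a trigonometric identity — the exponent on \cos^{2}{\left(3 χ \right)} is even — the power-reduction identity is the standard preprocessing step.


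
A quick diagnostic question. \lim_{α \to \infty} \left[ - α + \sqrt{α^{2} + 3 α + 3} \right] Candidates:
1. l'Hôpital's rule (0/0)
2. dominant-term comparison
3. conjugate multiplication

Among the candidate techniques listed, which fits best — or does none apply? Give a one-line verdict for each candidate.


Verdict: conjugate multiplication — the ∞ − ∞ radical form is the exact trigger for the conjugate maneuver.
- l'Hôpital's rule (0/0) — the expression is a difference driving to ∞ − ∞, not a 0/0 quotient — there is no ratio for the rule to differentiate.
- dominant-term comparison — no dominant power emerges to decide the limit by degree comparison.
- conjugate multiplication: yes, a natural case for it.


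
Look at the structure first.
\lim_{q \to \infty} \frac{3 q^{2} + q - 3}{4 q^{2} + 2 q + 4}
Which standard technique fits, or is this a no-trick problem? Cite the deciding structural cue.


Verdict: dominant-term comparison — divide through by the highest power of q; every lower-order term dies and the dominant terms decide the limit. As a single quotient, the ∞/∞ shape would yield to repeated differentiation as well — the growth comparison gets there in one look.


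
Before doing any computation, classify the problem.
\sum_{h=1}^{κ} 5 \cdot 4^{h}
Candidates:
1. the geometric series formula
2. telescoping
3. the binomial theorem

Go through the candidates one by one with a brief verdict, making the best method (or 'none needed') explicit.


Technique: the geometric series formula — each term is 4 times the previous one, so the geometric-series formula applies directly.
- the geometric series formula — yes, a natural case for it.
- telescoping — writing out consecutive terms as given produces no pairwise cancellation.
- the binomial theorem — no binomial coefficients pair with matched powers.


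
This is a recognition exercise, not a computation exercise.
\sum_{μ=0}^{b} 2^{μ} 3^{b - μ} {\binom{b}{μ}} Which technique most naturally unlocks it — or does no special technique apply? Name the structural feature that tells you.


Diagnosis: the binomial theorem — the summand is term μ of a binomial expansion in 2 and 3; the whole sum is a single power.


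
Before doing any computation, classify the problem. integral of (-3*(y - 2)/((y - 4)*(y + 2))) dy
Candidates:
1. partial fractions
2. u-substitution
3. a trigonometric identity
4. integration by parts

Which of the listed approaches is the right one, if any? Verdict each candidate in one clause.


Technique: partial fractions — the bottom factors while the top stays lower-degree — split into simple fractions and integrate piece by piece.
- partial fractions — applicable, and directly so.
- u-substitution: no subexpression of the integrand pairs with its own derivative as a factor — individual terms may offer their own substitutions, but any change of variable covering the whole integral would have to be constructed from outside the expression.
- a trigonometric identity: there is no trigonometric structure at all — the integrand carries no sine or cosine to rewrite.
- integration by parts: the nonconstant-polynomial-times-standard-kernel pattern (an exp, sine, cosine, or logarithm partner) is absent.


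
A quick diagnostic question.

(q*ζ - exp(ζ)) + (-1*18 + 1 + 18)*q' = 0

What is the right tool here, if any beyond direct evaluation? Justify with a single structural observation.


Best approach: a linear integrating factor — linear in the unknown with genuine forcing: multiply through by the exponential of the integrated coefficient and the left side closes into one derivative.


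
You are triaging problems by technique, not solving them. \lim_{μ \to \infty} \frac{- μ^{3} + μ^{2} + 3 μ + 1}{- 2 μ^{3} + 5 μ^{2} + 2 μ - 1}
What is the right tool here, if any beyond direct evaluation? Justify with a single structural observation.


Diagnosis: dominant-term comparison — at large μ only the top-degree terms survive; compare the leading terms and the limit falls out. As a single quotient, the ∞/∞ shape would yield to repeated differentiation as well — the growth comparison gets there in one look.


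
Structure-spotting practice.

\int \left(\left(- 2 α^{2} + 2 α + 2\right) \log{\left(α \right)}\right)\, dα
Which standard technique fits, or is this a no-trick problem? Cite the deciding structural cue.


Verdict: integration by parts — choose u = \log{\left(α \right)}: one derivative turns the logarithm algebraic, and the remaining factor - 2 α^{2} + 2 α + 2 integrates term by term under the power rule.


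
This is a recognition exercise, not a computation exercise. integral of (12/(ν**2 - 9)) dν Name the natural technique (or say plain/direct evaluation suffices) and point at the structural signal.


Technique: partial fractions — rational integrand, reducible denominator ν**2 - 9: decompose first, integrate second.


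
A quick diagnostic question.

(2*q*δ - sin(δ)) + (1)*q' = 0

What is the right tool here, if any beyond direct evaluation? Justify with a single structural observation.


Diagnosis: a linear integrating factor — the unknown enters only to the first power against a nonzero forcing term — the integrating-factor template applies directly.


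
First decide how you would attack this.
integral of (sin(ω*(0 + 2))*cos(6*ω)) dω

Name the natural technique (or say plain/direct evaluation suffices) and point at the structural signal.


Verdict: a trigonometric identity — two sinusoids at different rates multiply in sin(ω*(0 + 2))*cos(6*ω); the product-to-sum identity uncouples them.


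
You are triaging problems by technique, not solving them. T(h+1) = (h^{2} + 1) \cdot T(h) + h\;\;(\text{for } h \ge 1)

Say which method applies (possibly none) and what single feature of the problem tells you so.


Diagnosis: a summation factor — it is first-order linear but the coefficient h^{2} + 1 depends on the index, so multiply through by a summation factor to telescope it.


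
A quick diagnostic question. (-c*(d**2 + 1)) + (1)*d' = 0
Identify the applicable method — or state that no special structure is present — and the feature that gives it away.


Method: separation of variables — all dependence on the two variables factors apart, the defining separable shape.


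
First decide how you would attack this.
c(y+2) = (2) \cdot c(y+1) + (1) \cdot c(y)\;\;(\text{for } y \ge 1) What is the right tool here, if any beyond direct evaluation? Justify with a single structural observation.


Verdict: the characteristic-root method — linear, homogeneous, constant coefficients: solutions of the form r^y exist — find the roots of the characteristic polynomial.


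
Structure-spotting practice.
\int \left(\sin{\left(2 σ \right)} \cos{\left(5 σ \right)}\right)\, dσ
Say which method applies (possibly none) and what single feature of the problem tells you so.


Verdict: a trigonometric identity — \sin{\left(2 σ \right)} \cos{\left(5 σ \right)} is a beat pattern — rewrite the product as a sum of single-frequency waves before integrating.


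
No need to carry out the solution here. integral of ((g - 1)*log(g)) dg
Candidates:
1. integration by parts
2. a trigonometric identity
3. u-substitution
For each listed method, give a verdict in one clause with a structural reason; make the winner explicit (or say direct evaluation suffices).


Best approach: integration by parts — the presence of log(g) against a polynomial factor is the standard differentiate-the-log setup.
- integration by parts — applicable, and directly so.
- a trigonometric identity: no sine or cosine appears, so there is nothing for a trigonometric identity to act on.
- u-substitution: no subexpression of the integrand pairs with its own derivative as a factor — individual terms may offer their own substitutions, but any change of variable covering the whole integral would have to be constructed from outside the expression.


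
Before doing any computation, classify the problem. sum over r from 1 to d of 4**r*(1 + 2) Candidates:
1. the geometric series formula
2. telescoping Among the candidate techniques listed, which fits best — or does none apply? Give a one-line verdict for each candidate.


Verdict: the geometric series formula — check a ratio of consecutive terms: it is 4, independent of the index, so the geometric formula closes the sum.
- the geometric series formula — yes — fits the structure here.
- telescoping: neither a shifted-difference shape nor integer-spaced poles are present.


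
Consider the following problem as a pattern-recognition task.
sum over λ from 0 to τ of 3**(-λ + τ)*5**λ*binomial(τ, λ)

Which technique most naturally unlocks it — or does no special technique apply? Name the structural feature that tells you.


Verdict: the binomial theorem — binomial(τ, λ) weighting matched powers of 5 and 3 is the expanded form of (5 + 3)^τ — fold it back up.


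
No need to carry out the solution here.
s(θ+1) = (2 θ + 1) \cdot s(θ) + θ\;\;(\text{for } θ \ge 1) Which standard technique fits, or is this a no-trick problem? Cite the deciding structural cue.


Verdict: a summation factor — with the index-dependent coefficient 2 θ + 1, dividing by the cumulative product turns the left side into a pure difference.


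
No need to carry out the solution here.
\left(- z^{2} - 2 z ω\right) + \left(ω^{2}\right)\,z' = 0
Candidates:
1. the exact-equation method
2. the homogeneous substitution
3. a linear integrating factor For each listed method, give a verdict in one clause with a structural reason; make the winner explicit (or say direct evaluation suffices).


Method: the homogeneous substitution — solved for the derivative, the right side is unchanged under scaling ω and z together — it depends only on the ratio z/ω, so substitute a single ratio variable. A Bernoulli rewrite works here as the equation stands — the homogeneous substitution is the more immediate reading.
- the exact-equation method — the mixed-partials test fails on this split — it is not an exact differential as presented.
- the homogeneous substitution — yes — fits the structure here.
- a linear integrating factor — a nonlinear term in the unknown puts this outside the integrating-factor template.


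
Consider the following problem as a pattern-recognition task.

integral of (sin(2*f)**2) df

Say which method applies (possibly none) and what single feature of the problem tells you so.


Verdict: a trigonometric identity — the exponent on sin(2*f)**2 is even — the power-reduction identity is the standard preprocessing step.


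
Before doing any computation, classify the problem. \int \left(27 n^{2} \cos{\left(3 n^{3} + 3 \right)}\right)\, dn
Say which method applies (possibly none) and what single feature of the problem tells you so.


Method: u-substitution — differentiating the inner expression 3 n^{3} + 3 produces the factor 27 n^{2} up to a constant multiple, so substituting u = 3 n^{3} + 3 reduces everything to a one-variable integral in u.


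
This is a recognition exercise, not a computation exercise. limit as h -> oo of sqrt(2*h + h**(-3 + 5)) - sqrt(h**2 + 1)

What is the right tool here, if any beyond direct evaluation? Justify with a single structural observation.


Verdict: conjugate multiplication — divergence minus divergence hides a finite answer — expose it by pairing sqrt(2*h + h**(-3 + 5)) - sqrt(h**2 + 1) with its conjugate.


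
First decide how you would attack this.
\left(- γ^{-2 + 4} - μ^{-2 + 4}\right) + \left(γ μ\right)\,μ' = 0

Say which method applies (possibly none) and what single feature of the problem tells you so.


Best approach: the homogeneous substitution — the slope's numerator and denominator have matching total degree, so it depends only on μ/γ and the ratio substitution collapses it. This doubles as a Bernoulli equation in the unknown as written; the homogeneous route needs no setup at all.


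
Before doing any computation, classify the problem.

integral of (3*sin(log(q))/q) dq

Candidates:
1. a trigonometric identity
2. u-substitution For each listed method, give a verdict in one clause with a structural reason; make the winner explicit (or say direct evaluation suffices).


Best approach: u-substitution — collected, the integrand has one factor that is, up to a constant, the derivative of an inner expression the rest depends on — substitute for that inner expression.
- a trigonometric identity: the trigonometric factor has no even power to reduce and no cross-frequency product to convert — the standard power-reduction and product-to-sum identities do not engage it.
- u-substitution: yes — fits the structure here.


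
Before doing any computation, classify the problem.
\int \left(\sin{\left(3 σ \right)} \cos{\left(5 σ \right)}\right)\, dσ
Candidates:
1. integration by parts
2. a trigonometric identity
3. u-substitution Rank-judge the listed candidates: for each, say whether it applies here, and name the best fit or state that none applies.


Best approach: a trigonometric identity — two sinusoids at different rates multiply in \sin{\left(3 σ \right)} \cos{\left(5 σ \right)}; the product-to-sum identity uncouples them.
- integration by parts: not the fit here: there is no polynomial factor to ladder down — parts can still close the trigonometric product by recursion, though the identity rewrite is the direct route.
- a trigonometric identity: yes — fits the structure here.
- u-substitution — no subexpression of the integrand serves as a whole-integral substitution inner — individual terms may offer their own, but none carries its derivative as a factor of the full integrand; a working change of variable would have to be constructed from outside the expression.


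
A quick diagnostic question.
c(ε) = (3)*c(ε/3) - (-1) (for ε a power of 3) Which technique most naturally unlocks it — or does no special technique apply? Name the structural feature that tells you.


Diagnosis: the master substitution — the index is divided (ε/3), not shifted — substitute ε = 3^m to straighten it into a shift recurrence.


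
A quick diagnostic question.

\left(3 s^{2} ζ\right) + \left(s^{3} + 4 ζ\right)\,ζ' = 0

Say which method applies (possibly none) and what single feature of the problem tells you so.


Diagnosis: the exact-equation method — d/dζ of 3 s^{2} ζ equals d/ds of s^{3} + 4 ζ: the form is a total differential of one potential — integrate it exactly.


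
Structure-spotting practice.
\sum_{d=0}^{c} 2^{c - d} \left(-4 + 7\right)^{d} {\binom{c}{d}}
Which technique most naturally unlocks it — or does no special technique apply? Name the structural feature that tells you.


Diagnosis: the binomial theorem — the summand is term d of a binomial expansion in (-4 + 7) and 2; the whole sum is a single power.


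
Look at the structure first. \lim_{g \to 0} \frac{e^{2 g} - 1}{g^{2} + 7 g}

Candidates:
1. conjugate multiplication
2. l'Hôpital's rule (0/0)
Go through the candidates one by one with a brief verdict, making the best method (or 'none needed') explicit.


Technique: l'Hôpital's rule (0/0) — the 0/0 form at 0 is the signature situation for l'Hôpital's rule. One could equally expand both pieces locally and compare leading terms; the rule does that in one stroke.
- conjugate multiplication — no divergent radical difference is present for a conjugate pair to cancel.
- l'Hôpital's rule (0/0): applicable, and directly so.


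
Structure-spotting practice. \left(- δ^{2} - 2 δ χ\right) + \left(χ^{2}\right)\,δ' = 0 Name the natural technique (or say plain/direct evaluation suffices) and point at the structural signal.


Method: the homogeneous substitution — scaling χ and δ together leaves the slope fixed — it depends only on δ/χ, so substitute the ratio. Rearranged, this also fits the Bernoulli template directly; the homogeneous substitution reads the structure without the rearrangement.


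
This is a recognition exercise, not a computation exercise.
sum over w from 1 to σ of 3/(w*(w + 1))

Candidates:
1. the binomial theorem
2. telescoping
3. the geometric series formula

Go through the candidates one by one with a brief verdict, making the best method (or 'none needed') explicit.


Method: telescoping — split 3/(w*(w + 1)) by partial fractions and the pieces are one function at shifted arguments — interior terms cancel.
- the binomial theorem: there is no pair of bases whose matched powers would reassemble into a single binomial power.
- telescoping — yes — fits the structure here.
- the geometric series formula — consecutive terms are not related by a fixed multiplier.


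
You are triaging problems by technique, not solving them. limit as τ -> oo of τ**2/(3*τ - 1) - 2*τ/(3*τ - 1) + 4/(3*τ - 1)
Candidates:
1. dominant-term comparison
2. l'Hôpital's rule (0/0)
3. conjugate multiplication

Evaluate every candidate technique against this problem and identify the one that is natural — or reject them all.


Technique: dominant-term comparison — divide by the highest power of τ present: lower-order terms vanish and the dominant ratio remains.
- dominant-term comparison — yes — fits the structure here.
- l'Hôpital's rule (0/0) — no 0/0 form appears: written as one quotient, top and bottom both grow without bound, and the ratio is decided by their leading terms.
- conjugate multiplication: there are no radicals in tension whose conjugate would simplify matters.


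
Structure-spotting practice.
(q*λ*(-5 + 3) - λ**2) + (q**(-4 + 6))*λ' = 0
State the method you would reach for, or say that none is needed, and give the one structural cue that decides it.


Method: the homogeneous substitution — solved for the derivative, the right side is unchanged under scaling q and λ together — it depends only on the ratio λ/q, so substitute a single ratio variable. Rearranged, this also fits the Bernoulli template directly; the homogeneous substitution reads the structure without the rearrangement.


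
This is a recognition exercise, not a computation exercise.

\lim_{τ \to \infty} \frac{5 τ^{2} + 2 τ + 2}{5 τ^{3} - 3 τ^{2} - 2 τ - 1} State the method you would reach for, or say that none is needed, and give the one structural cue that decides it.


Method: dominant-term comparison — growth-rate triage: the leading powers of τ decide the limit, everything else is noise. Viewed as a single quotient this is an ∞/∞ form — an at-infinity application of l'Hôpital's rule would also resolve it; comparing leading growth reads the answer without differentiating.


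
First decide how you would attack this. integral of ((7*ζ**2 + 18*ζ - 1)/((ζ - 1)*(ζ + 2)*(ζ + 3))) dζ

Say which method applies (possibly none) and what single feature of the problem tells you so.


Diagnosis: partial fractions — the bottom factors while the top stays lower-degree — split into simple fractions and integrate piece by piece.


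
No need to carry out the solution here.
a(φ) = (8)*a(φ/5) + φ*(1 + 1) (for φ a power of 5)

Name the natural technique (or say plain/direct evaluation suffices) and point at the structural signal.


Best approach: the master substitution — the call at φ/5 makes this multiplicative recursion; the master-style substitution converts it to additive.


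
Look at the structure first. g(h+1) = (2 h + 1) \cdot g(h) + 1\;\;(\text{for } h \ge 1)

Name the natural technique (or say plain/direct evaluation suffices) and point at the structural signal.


Verdict: a summation factor — one-term recursion with variable weight 2 h + 1 is solved by product normalization, not by root-finding.


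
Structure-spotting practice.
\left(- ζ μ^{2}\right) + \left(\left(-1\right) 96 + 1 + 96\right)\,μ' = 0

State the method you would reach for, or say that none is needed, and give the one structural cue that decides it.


Verdict: separation of variables — solved for the derivative, the right side factors as ζ times μ^{2} — all ζ-dependence separates from all μ-dependence.


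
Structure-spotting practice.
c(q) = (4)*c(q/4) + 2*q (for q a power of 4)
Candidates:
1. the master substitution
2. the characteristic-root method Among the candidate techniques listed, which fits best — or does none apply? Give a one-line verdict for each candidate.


Technique: the master substitution — the argument shrinks by the factor 4, so measure the index on a logarithmic scale and the recursion becomes a shift.
- the master substitution: yes — fits the structure here.
- the characteristic-root method — the recursion divides its index rather than shifting it — outside the constant-shift family the root method covers.


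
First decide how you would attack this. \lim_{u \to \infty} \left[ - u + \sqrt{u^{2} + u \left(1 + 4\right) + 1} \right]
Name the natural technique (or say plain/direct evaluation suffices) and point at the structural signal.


Diagnosis: conjugate multiplication — the difference \sqrt{u^{2} + u \left(1 + 4\right) + 1} - u is an ∞ − ∞ stalemate; its conjugate partner breaks the tie.


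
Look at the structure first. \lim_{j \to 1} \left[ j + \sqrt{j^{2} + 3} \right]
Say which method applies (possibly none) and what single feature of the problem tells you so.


Technique: no special technique — no denominator vanishes and nothing blows up at 1: direct substitution is the whole computation.


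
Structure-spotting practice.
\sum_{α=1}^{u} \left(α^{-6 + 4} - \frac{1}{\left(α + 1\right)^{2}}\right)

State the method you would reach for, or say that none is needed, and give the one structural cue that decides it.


Method: telescoping — consecutive terms evaluate one function at adjacent indices (α^{-6 + 4} is its current value): one term's tail is the next term's head, so the chain collapses.


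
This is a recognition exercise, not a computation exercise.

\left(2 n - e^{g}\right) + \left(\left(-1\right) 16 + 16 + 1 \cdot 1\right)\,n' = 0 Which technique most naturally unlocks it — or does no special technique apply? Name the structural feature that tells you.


Diagnosis: a linear integrating factor — the unknown enters only to the first power against a nonzero forcing term — the integrating-factor template applies directly.


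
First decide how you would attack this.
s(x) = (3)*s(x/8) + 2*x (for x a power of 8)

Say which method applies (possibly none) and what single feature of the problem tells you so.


Best approach: the master substitution — index division is the fingerprint: x/8 in the recursive call means substitute x = 8^m.


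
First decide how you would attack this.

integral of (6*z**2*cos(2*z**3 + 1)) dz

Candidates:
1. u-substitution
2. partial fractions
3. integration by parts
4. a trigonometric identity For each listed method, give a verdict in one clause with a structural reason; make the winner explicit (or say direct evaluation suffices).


Verdict: u-substitution — read it as f(2*z**3 + 1) times a constant multiple of d(2*z**3 + 1): one substitution, u = 2*z**3 + 1, finishes it.
- u-substitution — yes — fits the structure here.
- partial fractions — there is no rational-function structure to decompose.
- integration by parts: a polynomial factor is present, but its partner is not an exp, sine, or cosine of a degree-1 argument, nor a logarithm.
- a trigonometric identity — there is no trigonometric structure whose rewriting would simplify the integrand.


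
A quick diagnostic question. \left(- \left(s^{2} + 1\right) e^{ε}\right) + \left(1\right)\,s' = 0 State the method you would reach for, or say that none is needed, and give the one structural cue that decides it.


Verdict: separation of variables — solved for the derivative, the right side splits multiplicatively into a function of each variable alone — divide and integrate each side.


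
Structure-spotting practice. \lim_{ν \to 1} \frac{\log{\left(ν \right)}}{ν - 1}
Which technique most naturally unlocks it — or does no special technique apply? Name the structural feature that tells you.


Diagnosis: l'Hôpital's rule (0/0) — plug in 1: top and bottom both hit zero, so differentiate each and retry. A first-order expansion at the point is an equally standard path; the rule packages it.


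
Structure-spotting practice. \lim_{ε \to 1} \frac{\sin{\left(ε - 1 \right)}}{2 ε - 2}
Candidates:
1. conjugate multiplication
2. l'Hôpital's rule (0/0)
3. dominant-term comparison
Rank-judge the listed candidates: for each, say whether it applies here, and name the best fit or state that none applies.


Best approach: l'Hôpital's rule (0/0) — substituting 1 gives 0 over 0; differentiate top and bottom once and re-evaluate. One could equally expand both pieces locally and compare leading terms; the rule does that in one stroke.
- conjugate multiplication: the conjugate move applies to radical differences, which this is not.
- l'Hôpital's rule (0/0) — yes — fits the structure here.
- dominant-term comparison: this limit is not decided by comparing leading-term growth at infinity.


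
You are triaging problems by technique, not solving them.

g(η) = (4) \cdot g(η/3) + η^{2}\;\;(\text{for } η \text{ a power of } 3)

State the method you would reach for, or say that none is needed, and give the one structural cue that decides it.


Method: the master substitution — the argument shrinks by the factor 3, so measure the index on a logarithmic scale and the recursion becomes a shift.


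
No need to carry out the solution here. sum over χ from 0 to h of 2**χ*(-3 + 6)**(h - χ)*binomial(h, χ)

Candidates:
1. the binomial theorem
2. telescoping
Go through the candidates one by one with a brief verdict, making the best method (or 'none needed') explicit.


Technique: the binomial theorem — terms weighting binomial(h, χ) against matched powers of 2 and (-3 + 6) reassemble into (2 + (-3 + 6))^h by the binomial theorem.
- the binomial theorem: applicable, and directly so.
- telescoping: writing out consecutive terms as given produces no pairwise cancellation.


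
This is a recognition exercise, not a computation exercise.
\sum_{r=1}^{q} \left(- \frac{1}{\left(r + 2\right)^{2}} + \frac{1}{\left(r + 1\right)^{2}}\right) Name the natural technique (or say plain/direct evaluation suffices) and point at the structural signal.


Diagnosis: telescoping — each term adds \frac{1}{\left(r + 1\right)^{2}} and subtracts the same expression advanced one index; that subtracted piece cancels against the next term's added copy — only the boundary terms survive.


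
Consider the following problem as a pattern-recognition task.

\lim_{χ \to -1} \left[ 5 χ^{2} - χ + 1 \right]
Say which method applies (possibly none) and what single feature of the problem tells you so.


Diagnosis: no special technique — no zero denominators, no indeterminate clash at -1 — substitute and read off the value.


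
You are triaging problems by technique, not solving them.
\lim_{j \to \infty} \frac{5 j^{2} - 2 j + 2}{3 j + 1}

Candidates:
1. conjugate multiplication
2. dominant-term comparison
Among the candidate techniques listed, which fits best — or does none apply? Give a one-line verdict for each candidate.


Verdict: dominant-term comparison — divide through by the highest power of j; every lower-order term dies and the dominant terms decide the limit.
- conjugate multiplication — there is no infinity-minus-infinity radical difference to rationalize.
- dominant-term comparison: applies; the problem has the shape this method handles.


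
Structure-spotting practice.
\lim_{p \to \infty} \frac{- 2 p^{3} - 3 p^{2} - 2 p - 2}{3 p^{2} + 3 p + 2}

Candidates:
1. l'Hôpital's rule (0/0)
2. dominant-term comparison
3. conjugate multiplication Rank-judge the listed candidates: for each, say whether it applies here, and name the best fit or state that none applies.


Diagnosis: dominant-term comparison — divide by the highest power of p present: lower-order terms vanish and the dominant ratio remains.
- l'Hôpital's rule (0/0): viewed as a single quotient this runs to ∞/∞, not the 0/0 clash this candidate addresses; an at-infinity variant of the rule would resolve it, but comparing leading growth reads the answer without differentiating.
- dominant-term comparison: applies; the problem has the shape this method handles.
- conjugate multiplication — the conjugate move applies to radical differences, which this is not.


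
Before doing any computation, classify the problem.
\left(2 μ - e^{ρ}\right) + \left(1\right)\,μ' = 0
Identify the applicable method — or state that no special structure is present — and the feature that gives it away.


Technique: a linear integrating factor — first power of μ, nonzero forcing: the integrating-factor recipe applies verbatim with p = 2.


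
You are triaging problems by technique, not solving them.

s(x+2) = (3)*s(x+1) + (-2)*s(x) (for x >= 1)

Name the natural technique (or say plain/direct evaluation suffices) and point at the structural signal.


Technique: the characteristic-root method — linear, homogeneous, constant coefficients: solutions of the form r^x exist — find the roots of the characteristic polynomial.


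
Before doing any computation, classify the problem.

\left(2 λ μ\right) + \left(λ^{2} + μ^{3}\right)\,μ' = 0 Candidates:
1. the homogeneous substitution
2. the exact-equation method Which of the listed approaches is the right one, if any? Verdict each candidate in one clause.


Best approach: the exact-equation method — because the two cross partials coincide, the form is conservative as written — recover its potential in (λ, μ).
- the homogeneous substitution: the ratio substitution does not collapse this equation.
- the exact-equation method: a fit — the right tool for this form.


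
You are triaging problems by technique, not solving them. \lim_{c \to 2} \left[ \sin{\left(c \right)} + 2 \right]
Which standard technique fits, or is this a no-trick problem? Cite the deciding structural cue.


Diagnosis: no special technique — no zero denominators, no indeterminate clash at 2 — substitute and read off the value.


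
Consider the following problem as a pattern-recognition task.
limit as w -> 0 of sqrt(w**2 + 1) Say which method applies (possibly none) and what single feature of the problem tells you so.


Technique: no special technique — nothing blocks direct substitution at 0: plug in and finish.


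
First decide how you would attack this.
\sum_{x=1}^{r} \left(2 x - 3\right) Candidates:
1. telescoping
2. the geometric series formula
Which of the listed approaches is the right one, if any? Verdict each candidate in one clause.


Method: no special technique — nothing telescopes and nothing is geometric; polynomial terms in x sum term by term.
- telescoping — as presented, consecutive terms share no shifted copy to cancel against — no rewrite is on display to change that.
- the geometric series formula: dividing successive terms gives an index-dependent quantity, not a constant.


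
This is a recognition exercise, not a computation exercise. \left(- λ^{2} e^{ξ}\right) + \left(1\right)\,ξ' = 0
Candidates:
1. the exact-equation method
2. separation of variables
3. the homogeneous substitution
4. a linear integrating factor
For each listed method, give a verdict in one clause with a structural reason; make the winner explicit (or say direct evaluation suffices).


Technique: separation of variables — solved for the derivative, the right side factors as λ^{2} times e^{ξ} — all λ-dependence separates from all ξ-dependence.
- the exact-equation method: the mixed partial derivatives differ, so the left side is not a total differential.
- separation of variables: yes, a natural case for it.
- the homogeneous substitution: the slope changes under joint rescaling, failing the degree-zero test.
- a linear integrating factor — a nonlinear term in the unknown puts this outside the integrating-factor template.


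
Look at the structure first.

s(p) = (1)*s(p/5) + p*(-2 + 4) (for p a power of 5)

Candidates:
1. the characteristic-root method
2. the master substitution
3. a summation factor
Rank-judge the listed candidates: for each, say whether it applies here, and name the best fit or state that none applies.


Method: the master substitution — the argument p/5 divides the index by 5; the standard p = 5^m substitution converts it to a constant-shift recurrence.
- the characteristic-root method: the recursion divides its index rather than shifting it — outside the constant-shift family the root method covers.
- the master substitution: yes, a natural case for it.
- a summation factor — a divided-index call is outside the fixed-shift first-order family a summation factor normalizes.


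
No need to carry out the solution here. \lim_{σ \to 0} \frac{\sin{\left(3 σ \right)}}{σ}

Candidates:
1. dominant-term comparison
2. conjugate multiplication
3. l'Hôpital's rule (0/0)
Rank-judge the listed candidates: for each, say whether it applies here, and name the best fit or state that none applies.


Verdict: l'Hôpital's rule (0/0) — substituting 0 gives 0 over 0; differentiate top and bottom once and re-evaluate. One could equally expand both pieces locally and compare leading terms; the rule does that in one stroke.
- dominant-term comparison — leading-power comparison does not apply to this form.
- conjugate multiplication: there is no infinity-minus-infinity radical difference to rationalize.
- l'Hôpital's rule (0/0) — a fit — the right tool for this form.


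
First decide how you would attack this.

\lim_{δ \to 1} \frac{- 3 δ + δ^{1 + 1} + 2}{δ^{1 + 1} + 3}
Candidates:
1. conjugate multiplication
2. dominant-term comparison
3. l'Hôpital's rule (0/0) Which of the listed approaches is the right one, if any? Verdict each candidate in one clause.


Best approach: no special technique — the function is continuous at 1; evaluation is itself the limit, no machinery required.
- conjugate multiplication — there is no infinity-minus-infinity radical difference to rationalize.
- dominant-term comparison — this is not a rational comparison of growth rates at infinity.
- l'Hôpital's rule (0/0): substituting the point produces a determinate value, not a 0 over 0 clash.


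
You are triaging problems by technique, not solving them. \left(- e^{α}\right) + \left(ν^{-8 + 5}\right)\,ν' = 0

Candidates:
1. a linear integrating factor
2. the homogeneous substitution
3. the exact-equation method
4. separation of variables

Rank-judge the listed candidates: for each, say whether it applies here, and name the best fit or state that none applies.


Diagnosis: separation of variables — one side of the product carries the independent variable, the other the unknown — the textbook separation shape.
- a linear integrating factor — a nonlinear term in the unknown puts this outside the integrating-factor template.
- the homogeneous substitution: the slope is not a function of the ratio of the variables alone.
- the exact-equation method: the cross-partial test holds only vacuously — each coefficient lives in its own variable, so the exactness machinery reads no structure the split form does not already show.
- separation of variables — applicable, and directly so.


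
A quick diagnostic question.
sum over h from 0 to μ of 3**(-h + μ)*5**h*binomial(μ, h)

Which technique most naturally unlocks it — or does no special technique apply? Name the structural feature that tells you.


Technique: the binomial theorem — the binomial coefficients weight matched powers of 5 and 3, which is exactly the expansion of a binomial power.


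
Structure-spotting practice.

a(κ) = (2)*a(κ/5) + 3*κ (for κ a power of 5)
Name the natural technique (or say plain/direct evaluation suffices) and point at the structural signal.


Technique: the master substitution — recursion at κ/5 is multiplicative in the index; logarithmic reindexing via κ = 5^m linearizes it.


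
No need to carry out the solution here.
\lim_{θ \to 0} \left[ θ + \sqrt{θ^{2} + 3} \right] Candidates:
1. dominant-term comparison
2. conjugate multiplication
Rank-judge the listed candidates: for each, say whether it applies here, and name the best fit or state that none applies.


Diagnosis: no special technique — no vanishing denominator and no indeterminate clash at the point — evaluation is immediate.
- dominant-term comparison: this limit is not decided by comparing polynomial growth at infinity.
- conjugate multiplication: the conjugate move applies to radical differences, which this is not.


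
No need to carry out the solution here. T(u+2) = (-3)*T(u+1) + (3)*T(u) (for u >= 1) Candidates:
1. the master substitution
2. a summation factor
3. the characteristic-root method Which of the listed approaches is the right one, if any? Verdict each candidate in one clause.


Verdict: the characteristic-root method — this is the constant-coefficient homogeneous case — the whole solution in u reduces to a polynomial's roots.
- the master substitution — the recursive argument is a shift of the index, not a fixed fraction of it.
- a summation factor: the recurrence reaches back more than one step, outside the first-order family a summation factor normalizes.
- the characteristic-root method — a fit — the right tool for this form.
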